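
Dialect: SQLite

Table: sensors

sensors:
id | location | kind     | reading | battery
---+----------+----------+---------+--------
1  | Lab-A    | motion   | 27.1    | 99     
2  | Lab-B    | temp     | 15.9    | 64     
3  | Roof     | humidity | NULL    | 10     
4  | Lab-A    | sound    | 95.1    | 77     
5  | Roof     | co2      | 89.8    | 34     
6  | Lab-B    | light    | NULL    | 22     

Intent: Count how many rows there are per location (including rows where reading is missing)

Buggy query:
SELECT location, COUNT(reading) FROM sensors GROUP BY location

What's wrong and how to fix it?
Bug: COUNT(reading) skips NULLs, so groups with missing reading are undercounted

Fix: Replace COUNT(reading) with COUNT(*)

Corrected query:
SELECT location, COUNT(*) FROM sensors GROUP BY location

Result:
location | COUNT(*)
---------+---------
Lab-A    | 2       
Lab-B    | 2       
Roof     | 2       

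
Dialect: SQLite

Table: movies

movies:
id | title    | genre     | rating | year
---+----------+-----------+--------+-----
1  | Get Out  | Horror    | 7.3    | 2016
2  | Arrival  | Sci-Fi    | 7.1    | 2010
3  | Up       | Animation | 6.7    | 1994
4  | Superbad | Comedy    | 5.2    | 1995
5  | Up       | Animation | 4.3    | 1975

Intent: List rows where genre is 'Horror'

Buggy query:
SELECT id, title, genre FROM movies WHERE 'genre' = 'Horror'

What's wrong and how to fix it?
Bug: Single quotes denote string literals in SQL; the column name is being compared as a constant string

Fix: Remove the quotes around the column name (or use double quotes for an identifier)

Corrected query:
SELECT id, title, genre FROM movies WHERE genre = 'Horror'

Result:
id | title   | genre 
---+---------+-------
1  | Get Out | Horror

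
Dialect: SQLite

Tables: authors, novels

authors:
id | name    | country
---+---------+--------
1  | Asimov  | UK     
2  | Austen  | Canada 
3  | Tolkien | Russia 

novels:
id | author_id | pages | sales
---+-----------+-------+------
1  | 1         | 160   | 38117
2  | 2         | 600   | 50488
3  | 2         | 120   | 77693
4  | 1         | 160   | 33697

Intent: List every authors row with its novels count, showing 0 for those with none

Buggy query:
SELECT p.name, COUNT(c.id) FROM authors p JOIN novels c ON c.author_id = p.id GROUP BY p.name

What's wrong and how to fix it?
Bug: An inner join excludes parents with zero children

Fix: Use LEFT JOIN so parents without children still appear (COUNT(c.id) gives 0)

Corrected query:
SELECT p.name, COUNT(c.id) FROM authors p LEFT JOIN novels c ON c.author_id = p.id GROUP BY p.name

Result:
name    | COUNT(c.id)
--------+------------
Asimov  | 2          
Austen  | 2          
Tolkien | 0          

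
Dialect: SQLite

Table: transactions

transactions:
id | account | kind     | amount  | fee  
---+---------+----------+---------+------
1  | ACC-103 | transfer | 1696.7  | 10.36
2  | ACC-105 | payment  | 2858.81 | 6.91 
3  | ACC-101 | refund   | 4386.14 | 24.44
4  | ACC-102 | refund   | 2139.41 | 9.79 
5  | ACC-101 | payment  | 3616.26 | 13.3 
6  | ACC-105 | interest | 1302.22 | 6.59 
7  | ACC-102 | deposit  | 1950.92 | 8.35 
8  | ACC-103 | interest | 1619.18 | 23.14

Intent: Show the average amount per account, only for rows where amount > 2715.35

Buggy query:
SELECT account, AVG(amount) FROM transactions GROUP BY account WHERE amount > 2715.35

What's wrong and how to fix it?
Bug: Row-level WHERE must come before GROUP BY in the clause order

Fix: Move the WHERE clause before GROUP BY

Corrected query:
SELECT account, AVG(amount) FROM transactions WHERE amount > 2715.35 GROUP BY account

Result:
account | AVG(amount)
--------+------------
ACC-101 | 4001.2     
ACC-105 | 2858.81    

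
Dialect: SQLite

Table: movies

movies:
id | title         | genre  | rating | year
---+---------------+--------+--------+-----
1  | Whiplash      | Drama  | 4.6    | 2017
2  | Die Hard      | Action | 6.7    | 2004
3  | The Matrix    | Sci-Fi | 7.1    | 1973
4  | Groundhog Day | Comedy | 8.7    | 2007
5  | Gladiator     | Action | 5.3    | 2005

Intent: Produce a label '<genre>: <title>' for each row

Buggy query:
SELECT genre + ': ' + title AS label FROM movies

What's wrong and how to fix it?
Bug: SQLite uses || for string concatenation; + coerces text to numbers (yielding 0)

Fix: Use the || operator for string concatenation

Corrected query:
SELECT genre || ': ' || title AS label FROM movies

Result:
label                
---------------------
Drama: Whiplash      
Action: Die Hard     
Sci-Fi: The Matrix   
Comedy: Groundhog Day
Action: Gladiator    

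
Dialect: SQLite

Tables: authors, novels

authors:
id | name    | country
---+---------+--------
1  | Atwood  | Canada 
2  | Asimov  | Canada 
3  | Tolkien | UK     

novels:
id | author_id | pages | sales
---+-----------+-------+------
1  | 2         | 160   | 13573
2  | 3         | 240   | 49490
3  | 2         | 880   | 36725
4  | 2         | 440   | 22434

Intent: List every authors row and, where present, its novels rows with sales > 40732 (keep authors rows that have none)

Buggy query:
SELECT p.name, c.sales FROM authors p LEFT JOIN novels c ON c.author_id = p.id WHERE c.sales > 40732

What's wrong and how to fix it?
Bug: Filtering c.sales in WHERE discards the NULL rows produced by LEFT JOIN, turning it into an inner join

Fix: Move the right-table condition into the ON clause so unmatched parents are kept

Corrected query:
SELECT p.name, c.sales FROM authors p LEFT JOIN novels c ON c.author_id = p.id AND c.sales > 40732

Result:
name    | sales
--------+------
Atwood  | NULL 
Asimov  | NULL 
Tolkien | 49490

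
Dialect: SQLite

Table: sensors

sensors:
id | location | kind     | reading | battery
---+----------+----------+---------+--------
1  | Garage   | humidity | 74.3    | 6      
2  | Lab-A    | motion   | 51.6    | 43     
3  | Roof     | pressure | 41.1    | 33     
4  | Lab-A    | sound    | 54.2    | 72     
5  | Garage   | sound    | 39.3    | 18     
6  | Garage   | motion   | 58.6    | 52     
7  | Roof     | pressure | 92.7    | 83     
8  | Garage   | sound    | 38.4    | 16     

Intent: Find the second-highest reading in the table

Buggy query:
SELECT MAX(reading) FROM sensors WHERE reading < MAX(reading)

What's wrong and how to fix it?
Bug: MAX(reading) on the right of the comparison is an aggregate-in-WHERE error

Fix: Put the inner MAX in a scalar subquery

Corrected query:
SELECT MAX(reading) FROM sensors WHERE reading < (SELECT MAX(reading) FROM sensors)

Result:
MAX(reading)
------------
74.3        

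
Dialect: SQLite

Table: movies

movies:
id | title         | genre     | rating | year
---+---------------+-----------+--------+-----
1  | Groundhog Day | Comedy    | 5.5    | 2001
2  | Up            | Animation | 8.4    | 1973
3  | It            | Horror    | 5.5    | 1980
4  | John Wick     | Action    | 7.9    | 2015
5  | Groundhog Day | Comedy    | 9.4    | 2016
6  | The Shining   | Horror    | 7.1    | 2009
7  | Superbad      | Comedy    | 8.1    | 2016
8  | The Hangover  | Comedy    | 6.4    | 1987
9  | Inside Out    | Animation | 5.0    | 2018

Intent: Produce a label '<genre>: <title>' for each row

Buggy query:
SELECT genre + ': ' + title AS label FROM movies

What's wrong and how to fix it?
Bug: SQLite uses || for string concatenation; + coerces text to numbers (yielding 0)

Fix: Replace + with || to concatenate text

Corrected query:
SELECT genre || ': ' || title AS label FROM movies

Result:
label                
---------------------
Comedy: Groundhog Day
Animation: Up        
Horror: It           
Action: John Wick    
Comedy: Groundhog Day
Horror: The Shining  
Comedy: Superbad     
Comedy: The Hangover 
Animation: Inside Out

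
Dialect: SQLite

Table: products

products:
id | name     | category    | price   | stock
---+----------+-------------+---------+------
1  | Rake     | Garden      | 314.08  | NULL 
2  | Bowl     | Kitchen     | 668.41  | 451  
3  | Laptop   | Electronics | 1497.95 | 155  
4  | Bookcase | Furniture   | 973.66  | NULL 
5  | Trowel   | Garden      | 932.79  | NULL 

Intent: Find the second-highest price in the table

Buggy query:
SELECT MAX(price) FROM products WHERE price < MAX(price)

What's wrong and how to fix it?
Bug: The inner MAX is an aggregate inside WHERE, which is not allowed

Fix: Compute the overall MAX in a subquery, then take MAX of rows below it

Corrected query:
SELECT MAX(price) FROM products WHERE price < (SELECT MAX(price) FROM products)

Result:
MAX(price)
----------
973.66    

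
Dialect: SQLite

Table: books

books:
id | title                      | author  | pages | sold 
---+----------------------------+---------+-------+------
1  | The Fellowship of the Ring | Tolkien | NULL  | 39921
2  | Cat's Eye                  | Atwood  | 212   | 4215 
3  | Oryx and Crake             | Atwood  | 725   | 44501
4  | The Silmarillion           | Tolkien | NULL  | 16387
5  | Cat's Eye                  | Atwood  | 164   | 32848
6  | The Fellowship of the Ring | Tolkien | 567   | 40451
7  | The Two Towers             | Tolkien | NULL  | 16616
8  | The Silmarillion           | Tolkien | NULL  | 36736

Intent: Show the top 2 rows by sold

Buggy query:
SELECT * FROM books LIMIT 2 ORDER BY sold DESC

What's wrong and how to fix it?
Bug: LIMIT must come after ORDER BY

Fix: Swap the clauses: ORDER BY first, then LIMIT

Corrected query:
SELECT * FROM books ORDER BY sold DESC LIMIT 2

Result:
id | title                      | author  | pages | sold 
---+----------------------------+---------+-------+------
3  | Oryx and Crake             | Atwood  | 725   | 44501
6  | The Fellowship of the Ring | Tolkien | 567   | 40451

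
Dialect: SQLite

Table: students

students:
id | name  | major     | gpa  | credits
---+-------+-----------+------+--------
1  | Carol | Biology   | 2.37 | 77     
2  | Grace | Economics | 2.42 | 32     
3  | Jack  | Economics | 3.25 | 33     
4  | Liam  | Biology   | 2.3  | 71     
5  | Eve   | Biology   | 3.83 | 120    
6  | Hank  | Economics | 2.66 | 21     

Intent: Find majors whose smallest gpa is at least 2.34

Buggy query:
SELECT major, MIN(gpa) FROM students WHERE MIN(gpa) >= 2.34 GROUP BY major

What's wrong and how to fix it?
Bug: Aggregates like MIN are computed per group after WHERE runs

Fix: Replace WHERE with HAVING after the GROUP BY

Corrected query:
SELECT major, MIN(gpa) FROM students GROUP BY major HAVING MIN(gpa) >= 2.34

Result:
major     | MIN(gpa)
----------+---------
Economics | 2.42    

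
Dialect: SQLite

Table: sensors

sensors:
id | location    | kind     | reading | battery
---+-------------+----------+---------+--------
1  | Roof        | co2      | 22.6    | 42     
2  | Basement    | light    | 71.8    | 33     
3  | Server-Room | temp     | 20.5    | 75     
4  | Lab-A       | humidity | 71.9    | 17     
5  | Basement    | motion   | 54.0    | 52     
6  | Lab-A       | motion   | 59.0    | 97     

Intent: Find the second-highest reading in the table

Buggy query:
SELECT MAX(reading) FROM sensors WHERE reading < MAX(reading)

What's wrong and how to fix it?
Bug: The inner MAX is an aggregate inside WHERE, which is not allowed

Fix: Compute the overall MAX in a subquery, then take MAX of rows below it

Corrected query:
SELECT MAX(reading) FROM sensors WHERE reading < (SELECT MAX(reading) FROM sensors)

Result:
MAX(reading)
------------
71.8        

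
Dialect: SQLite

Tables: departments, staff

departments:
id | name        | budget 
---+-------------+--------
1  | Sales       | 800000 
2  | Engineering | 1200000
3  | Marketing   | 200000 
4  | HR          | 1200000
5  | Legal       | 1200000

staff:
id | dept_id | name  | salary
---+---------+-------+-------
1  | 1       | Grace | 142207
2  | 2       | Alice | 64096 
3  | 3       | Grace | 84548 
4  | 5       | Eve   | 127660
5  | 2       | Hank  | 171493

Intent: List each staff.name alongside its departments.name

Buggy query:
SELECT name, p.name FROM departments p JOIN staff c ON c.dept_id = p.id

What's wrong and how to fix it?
Bug: Both tables have a 'name' column; the unqualified reference is ambiguous

Fix: Qualify the column with its table alias (c.name)

Corrected query:
SELECT c.name, p.name FROM departments p JOIN staff c ON c.dept_id = p.id

Result:
name  | name       
------+------------
Grace | Sales      
Alice | Engineering
Grace | Marketing  
Eve   | Legal      
Hank  | Engineering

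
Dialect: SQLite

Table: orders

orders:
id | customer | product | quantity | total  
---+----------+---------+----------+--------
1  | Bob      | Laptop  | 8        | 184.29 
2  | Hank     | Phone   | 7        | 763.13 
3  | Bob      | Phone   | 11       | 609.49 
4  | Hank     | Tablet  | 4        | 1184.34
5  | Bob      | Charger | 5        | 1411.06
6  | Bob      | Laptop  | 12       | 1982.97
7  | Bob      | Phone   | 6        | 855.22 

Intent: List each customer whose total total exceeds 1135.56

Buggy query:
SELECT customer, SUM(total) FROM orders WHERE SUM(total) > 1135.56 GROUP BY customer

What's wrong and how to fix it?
Bug: SUM(total) is an aggregate, but WHERE filters rows before aggregation

Fix: Move the aggregate condition to a HAVING clause

Corrected query:
SELECT customer, SUM(total) FROM orders GROUP BY customer HAVING SUM(total) > 1135.56

Result:
customer | SUM(total)
---------+-----------
Bob      | 5043.03   
Hank     | 1947.47   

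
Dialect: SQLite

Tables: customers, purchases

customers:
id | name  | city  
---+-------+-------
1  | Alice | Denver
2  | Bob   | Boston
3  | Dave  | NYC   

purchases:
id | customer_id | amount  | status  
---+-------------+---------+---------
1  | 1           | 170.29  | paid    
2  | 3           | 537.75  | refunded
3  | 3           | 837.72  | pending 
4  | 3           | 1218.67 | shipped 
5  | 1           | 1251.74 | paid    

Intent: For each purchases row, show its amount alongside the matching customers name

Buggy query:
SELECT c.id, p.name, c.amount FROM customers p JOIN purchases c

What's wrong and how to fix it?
Bug: JOIN with no ON clause produces a cartesian product; every purchases row pairs with every customers row

Fix: Add ON c.customer_id = p.id to the JOIN

Corrected query:
SELECT c.id, p.name, c.amount FROM customers p JOIN purchases c ON c.customer_id = p.id

Result:
id | name  | amount 
---+-------+--------
1  | Alice | 170.29 
2  | Dave  | 537.75 
3  | Dave  | 837.72 
4  | Dave  | 1218.67
5  | Alice | 1251.74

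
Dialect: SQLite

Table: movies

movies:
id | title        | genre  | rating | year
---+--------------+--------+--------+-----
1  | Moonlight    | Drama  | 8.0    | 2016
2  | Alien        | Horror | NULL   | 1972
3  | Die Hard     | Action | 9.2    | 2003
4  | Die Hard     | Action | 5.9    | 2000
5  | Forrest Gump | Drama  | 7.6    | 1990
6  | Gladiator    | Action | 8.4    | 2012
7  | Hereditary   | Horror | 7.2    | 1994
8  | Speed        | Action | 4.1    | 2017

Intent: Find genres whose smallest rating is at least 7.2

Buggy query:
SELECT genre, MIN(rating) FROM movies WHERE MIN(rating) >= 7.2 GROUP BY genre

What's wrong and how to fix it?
Bug: Aggregates like MIN are computed per group after WHERE runs

Fix: Replace WHERE with HAVING after the GROUP BY

Corrected query:
SELECT genre, MIN(rating) FROM movies GROUP BY genre HAVING MIN(rating) >= 7.2

Result:
genre  | MIN(rating)
-------+------------
Drama  | 7.6        
Horror | 7.2        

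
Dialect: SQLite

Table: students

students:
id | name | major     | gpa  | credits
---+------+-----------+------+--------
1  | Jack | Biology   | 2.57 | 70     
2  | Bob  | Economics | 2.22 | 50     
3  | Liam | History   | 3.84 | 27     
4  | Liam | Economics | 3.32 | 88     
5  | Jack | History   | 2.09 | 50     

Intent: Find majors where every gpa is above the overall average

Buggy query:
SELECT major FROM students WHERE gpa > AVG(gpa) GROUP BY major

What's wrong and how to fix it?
Bug: AVG() is an aggregate; it can't sit directly in WHERE

Fix: Use a subquery for AVG and a HAVING MIN(...) filter so the condition holds for every row in the group

Corrected query:
SELECT major FROM students GROUP BY major HAVING MIN(gpa) > (SELECT AVG(gpa) FROM students)

Result:
(no rows)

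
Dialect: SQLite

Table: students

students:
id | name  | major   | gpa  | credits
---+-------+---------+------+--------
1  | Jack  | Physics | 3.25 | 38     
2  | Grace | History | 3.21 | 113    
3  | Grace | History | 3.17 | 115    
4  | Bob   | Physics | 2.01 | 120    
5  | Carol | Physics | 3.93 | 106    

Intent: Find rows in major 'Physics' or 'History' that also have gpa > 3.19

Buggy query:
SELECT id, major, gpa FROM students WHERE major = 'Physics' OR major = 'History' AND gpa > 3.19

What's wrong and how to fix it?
Bug: Without parentheses, AND is evaluated before OR, so the gpa filter only applies to the 'History' branch

Fix: Add parentheses around the OR so the AND applies to both alternatives

Corrected query:
SELECT id, major, gpa FROM students WHERE (major = 'Physics' OR major = 'History') AND gpa > 3.19

Result:
id | major   | gpa 
---+---------+-----
1  | Physics | 3.25
2  | History | 3.21
5  | Physics | 3.93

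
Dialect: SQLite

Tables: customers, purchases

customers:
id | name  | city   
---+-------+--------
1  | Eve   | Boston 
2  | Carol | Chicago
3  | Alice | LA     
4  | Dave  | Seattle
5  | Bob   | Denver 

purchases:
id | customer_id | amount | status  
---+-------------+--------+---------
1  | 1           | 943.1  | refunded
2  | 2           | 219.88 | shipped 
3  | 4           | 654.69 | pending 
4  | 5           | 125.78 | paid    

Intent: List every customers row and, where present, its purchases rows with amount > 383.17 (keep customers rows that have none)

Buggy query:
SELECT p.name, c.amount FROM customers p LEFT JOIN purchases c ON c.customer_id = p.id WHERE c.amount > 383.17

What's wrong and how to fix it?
Bug: A WHERE condition on the right-hand table after LEFT JOIN drops unmatched parents

Fix: Move the right-table condition into the ON clause so unmatched parents are kept

Corrected query:
SELECT p.name, c.amount FROM customers p LEFT JOIN purchases c ON c.customer_id = p.id AND c.amount > 383.17

Result:
name  | amount
------+-------
Eve   | 943.1 
Carol | NULL  
Alice | NULL  
Dave  | 654.69
Bob   | NULL  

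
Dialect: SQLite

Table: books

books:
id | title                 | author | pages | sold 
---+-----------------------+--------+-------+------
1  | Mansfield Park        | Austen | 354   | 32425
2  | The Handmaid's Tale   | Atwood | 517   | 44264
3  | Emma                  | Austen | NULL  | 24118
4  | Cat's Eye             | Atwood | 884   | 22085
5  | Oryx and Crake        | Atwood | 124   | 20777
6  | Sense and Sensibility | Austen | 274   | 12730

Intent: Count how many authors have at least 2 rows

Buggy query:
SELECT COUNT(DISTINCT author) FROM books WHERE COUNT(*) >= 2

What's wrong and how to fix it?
Bug: WHERE filters individual rows, not groups, so a group-level COUNT is invalid there

Fix: Use a subquery that GROUPs and filters with HAVING, then count its rows

Corrected query:
SELECT COUNT(*) FROM (SELECT author FROM books GROUP BY author HAVING COUNT(*) >= 2)

Result:
COUNT(*)
--------
2       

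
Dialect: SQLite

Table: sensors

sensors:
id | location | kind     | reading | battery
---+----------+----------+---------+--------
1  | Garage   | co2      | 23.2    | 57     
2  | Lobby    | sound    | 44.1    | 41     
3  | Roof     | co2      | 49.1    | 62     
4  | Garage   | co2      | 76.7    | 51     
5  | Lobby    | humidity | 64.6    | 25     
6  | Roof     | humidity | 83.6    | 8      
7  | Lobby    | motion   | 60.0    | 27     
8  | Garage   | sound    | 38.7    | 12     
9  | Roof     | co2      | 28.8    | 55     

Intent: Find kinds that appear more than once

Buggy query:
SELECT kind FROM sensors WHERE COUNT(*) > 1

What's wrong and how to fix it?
Bug: COUNT(*) is an aggregate and cannot be used in WHERE

Fix: Group first, then use HAVING for the count condition

Corrected query:
SELECT kind FROM sensors GROUP BY kind HAVING COUNT(*) > 1

Result:
kind    
--------
co2     
humidity
sound   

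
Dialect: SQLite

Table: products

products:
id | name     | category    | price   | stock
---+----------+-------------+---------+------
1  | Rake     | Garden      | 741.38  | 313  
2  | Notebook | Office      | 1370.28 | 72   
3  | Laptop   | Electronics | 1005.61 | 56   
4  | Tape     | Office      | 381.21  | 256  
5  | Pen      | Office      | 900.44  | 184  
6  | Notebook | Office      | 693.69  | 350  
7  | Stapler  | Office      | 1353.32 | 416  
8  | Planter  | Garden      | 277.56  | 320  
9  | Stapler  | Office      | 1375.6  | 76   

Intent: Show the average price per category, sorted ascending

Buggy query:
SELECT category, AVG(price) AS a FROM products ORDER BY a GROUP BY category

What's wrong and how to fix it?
Bug: ORDER BY appears before GROUP BY; SQL clause order requires GROUP BY first

Fix: Move ORDER BY to the end, after GROUP BY

Corrected query:
SELECT category, AVG(price) AS a FROM products GROUP BY category ORDER BY a

Result:
category    | a          
------------+------------
Garden      | 509.47     
Electronics | 1005.61    
Office      | 1012.423333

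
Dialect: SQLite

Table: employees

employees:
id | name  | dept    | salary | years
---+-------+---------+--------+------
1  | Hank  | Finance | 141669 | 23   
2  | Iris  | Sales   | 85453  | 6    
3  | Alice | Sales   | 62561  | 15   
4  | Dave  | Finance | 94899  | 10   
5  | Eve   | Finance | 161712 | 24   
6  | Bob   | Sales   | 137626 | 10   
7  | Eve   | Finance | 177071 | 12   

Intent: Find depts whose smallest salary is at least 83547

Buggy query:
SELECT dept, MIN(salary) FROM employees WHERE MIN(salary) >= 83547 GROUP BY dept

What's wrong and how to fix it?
Bug: Aggregates like MIN are computed per group after WHERE runs

Fix: Use HAVING for the per-group MIN condition

Corrected query:
SELECT dept, MIN(salary) FROM employees GROUP BY dept HAVING MIN(salary) >= 83547

Result:
dept    | MIN(salary)
--------+------------
Finance | 94899      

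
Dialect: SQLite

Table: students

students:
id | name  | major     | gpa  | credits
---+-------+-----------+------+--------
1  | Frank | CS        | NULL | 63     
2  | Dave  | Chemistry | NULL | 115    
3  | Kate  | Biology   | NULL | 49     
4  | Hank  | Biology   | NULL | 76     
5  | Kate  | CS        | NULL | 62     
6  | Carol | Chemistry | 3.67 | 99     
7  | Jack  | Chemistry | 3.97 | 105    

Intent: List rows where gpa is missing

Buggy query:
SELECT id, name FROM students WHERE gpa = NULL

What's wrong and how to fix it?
Bug: '= NULL' is always unknown in SQL three-valued logic, so no rows match

Fix: Use IS NULL to test for NULL

Corrected query:
SELECT id, name FROM students WHERE gpa IS NULL

Result:
id | name 
---+------
1  | Frank
2  | Dave 
3  | Kate 
4  | Hank 
5  | Kate 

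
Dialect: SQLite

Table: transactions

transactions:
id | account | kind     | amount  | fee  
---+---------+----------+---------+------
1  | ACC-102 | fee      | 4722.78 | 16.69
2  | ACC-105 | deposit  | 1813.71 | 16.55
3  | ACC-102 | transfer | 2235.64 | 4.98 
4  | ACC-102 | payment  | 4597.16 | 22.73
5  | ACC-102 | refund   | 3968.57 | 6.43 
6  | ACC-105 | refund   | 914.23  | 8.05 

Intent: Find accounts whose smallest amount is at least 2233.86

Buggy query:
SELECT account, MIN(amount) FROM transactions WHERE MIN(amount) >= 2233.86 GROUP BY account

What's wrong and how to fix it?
Bug: MIN() in WHERE is a misuse of aggregate

Fix: Replace WHERE with HAVING after the GROUP BY

Corrected query:
SELECT account, MIN(amount) FROM transactions GROUP BY account HAVING MIN(amount) >= 2233.86

Result:
account | MIN(amount)
--------+------------
ACC-102 | 2235.64    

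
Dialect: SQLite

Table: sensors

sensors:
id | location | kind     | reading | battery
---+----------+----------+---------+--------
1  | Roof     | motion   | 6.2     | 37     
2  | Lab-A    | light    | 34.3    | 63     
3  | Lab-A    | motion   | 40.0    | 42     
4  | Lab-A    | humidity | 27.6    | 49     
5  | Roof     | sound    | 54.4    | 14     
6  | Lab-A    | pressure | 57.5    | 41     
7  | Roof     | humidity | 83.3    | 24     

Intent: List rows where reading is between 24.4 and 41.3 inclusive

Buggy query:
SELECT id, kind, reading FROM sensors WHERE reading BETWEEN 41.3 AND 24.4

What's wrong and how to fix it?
Bug: The bounds are reversed; BETWEEN a AND b requires a <= b to match anything

Fix: Write BETWEEN 24.4 AND 41.3

Corrected query:
SELECT id, kind, reading FROM sensors WHERE reading BETWEEN 24.4 AND 41.3

Result:
id | kind     | reading
---+----------+--------
2  | light    | 34.3   
3  | motion   | 40     
4  | humidity | 27.6   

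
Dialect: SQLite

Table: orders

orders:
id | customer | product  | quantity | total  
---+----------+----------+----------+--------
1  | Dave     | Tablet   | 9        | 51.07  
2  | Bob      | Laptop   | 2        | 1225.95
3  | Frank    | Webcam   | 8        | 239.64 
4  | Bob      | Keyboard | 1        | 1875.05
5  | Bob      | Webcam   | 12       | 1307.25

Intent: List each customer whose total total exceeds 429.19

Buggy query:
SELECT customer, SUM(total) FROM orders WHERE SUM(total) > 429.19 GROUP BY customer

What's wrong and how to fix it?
Bug: Aggregate functions cannot appear in a WHERE clause

Fix: Move the aggregate condition to a HAVING clause

Corrected query:
SELECT customer, SUM(total) FROM orders GROUP BY customer HAVING SUM(total) > 429.19

Result:
customer | SUM(total)
---------+-----------
Bob      | 4408.25   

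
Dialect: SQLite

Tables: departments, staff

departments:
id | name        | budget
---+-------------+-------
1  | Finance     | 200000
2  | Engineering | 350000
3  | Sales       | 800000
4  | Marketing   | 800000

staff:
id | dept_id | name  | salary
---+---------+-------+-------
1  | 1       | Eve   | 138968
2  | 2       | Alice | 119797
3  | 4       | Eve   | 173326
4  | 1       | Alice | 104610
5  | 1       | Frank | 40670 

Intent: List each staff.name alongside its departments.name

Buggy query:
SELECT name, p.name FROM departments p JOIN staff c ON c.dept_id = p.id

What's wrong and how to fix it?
Bug: 'name' exists in both joined tables, so the database can't tell which one is meant

Fix: Qualify the column with its table alias (c.name)

Corrected query:
SELECT c.name, p.name FROM departments p JOIN staff c ON c.dept_id = p.id

Result:
name  | name       
------+------------
Eve   | Finance    
Alice | Engineering
Eve   | Marketing  
Alice | Finance    
Frank | Finance    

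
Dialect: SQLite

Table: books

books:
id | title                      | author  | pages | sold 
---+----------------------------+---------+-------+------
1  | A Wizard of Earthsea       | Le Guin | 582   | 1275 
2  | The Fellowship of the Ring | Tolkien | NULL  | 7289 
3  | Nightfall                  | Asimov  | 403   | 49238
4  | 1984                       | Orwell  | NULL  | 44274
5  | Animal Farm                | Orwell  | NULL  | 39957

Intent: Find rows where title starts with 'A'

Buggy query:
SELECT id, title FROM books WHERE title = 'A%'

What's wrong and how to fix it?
Bug: '=' compares the literal string including the % character; pattern matching needs LIKE

Fix: Use LIKE for wildcard pattern matching

Corrected query:
SELECT id, title FROM books WHERE title LIKE 'A%'

Result:
id | title               
---+---------------------
1  | A Wizard of Earthsea
5  | Animal Farm         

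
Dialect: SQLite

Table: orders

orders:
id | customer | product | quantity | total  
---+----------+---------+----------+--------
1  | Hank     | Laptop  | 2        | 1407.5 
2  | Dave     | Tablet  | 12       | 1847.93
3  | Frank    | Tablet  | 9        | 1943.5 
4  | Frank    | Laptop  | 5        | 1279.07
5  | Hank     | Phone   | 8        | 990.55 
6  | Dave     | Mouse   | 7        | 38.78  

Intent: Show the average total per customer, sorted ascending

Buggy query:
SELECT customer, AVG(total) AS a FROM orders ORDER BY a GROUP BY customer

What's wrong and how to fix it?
Bug: GROUP BY must precede ORDER BY

Fix: Move ORDER BY to the end, after GROUP BY

Corrected query:
SELECT customer, AVG(total) AS a FROM orders GROUP BY customer ORDER BY a

Result:
customer | a       
---------+---------
Dave     | 943.355 
Hank     | 1199.025
Frank    | 1611.285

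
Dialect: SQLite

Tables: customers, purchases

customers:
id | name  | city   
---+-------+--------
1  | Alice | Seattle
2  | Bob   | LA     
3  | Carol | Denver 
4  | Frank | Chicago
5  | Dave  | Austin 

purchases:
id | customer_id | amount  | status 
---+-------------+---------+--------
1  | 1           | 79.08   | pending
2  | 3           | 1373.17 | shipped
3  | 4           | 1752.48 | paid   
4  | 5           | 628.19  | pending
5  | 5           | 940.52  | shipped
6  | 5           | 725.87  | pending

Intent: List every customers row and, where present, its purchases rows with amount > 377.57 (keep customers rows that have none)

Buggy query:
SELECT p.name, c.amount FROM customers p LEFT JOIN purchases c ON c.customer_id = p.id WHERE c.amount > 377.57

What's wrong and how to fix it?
Bug: A WHERE condition on the right-hand table after LEFT JOIN drops unmatched parents

Fix: Move the right-table condition into the ON clause so unmatched parents are kept

Corrected query:
SELECT p.name, c.amount FROM customers p LEFT JOIN purchases c ON c.customer_id = p.id AND c.amount > 377.57

Result:
name  | amount 
------+--------
Alice | NULL   
Bob   | NULL   
Carol | 1373.17
Frank | 1752.48
Dave  | 628.19 
Dave  | 725.87 
Dave  | 940.52 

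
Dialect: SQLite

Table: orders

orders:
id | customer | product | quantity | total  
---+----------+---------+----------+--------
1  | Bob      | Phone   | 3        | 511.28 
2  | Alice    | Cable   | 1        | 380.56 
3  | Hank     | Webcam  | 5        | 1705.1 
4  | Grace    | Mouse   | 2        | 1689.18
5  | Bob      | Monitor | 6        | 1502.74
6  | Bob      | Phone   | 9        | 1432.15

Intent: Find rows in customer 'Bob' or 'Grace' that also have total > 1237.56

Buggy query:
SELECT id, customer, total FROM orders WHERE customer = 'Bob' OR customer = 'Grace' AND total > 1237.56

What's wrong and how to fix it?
Bug: Without parentheses, AND is evaluated before OR, so the total filter only applies to the 'Grace' branch

Fix: Add parentheses around the OR so the AND applies to both alternatives

Corrected query:
SELECT id, customer, total FROM orders WHERE (customer = 'Bob' OR customer = 'Grace') AND total > 1237.56

Result:
id | customer | total  
---+----------+--------
4  | Grace    | 1689.18
5  | Bob      | 1502.74
6  | Bob      | 1432.15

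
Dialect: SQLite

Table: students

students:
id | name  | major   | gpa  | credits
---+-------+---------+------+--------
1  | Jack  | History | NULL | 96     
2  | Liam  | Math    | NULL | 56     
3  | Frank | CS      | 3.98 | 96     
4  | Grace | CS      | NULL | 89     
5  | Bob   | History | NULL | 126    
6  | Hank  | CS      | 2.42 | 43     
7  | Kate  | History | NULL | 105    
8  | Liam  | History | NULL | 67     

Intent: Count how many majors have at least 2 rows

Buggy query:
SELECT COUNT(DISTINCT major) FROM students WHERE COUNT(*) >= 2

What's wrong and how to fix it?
Bug: COUNT(*) cannot appear in WHERE; the per-group count doesn't exist yet

Fix: Group first with HAVING COUNT(*) >= 2, then COUNT the resulting groups

Corrected query:
SELECT COUNT(*) FROM (SELECT major FROM students GROUP BY major HAVING COUNT(*) >= 2)

Result:
COUNT(*)
--------
2       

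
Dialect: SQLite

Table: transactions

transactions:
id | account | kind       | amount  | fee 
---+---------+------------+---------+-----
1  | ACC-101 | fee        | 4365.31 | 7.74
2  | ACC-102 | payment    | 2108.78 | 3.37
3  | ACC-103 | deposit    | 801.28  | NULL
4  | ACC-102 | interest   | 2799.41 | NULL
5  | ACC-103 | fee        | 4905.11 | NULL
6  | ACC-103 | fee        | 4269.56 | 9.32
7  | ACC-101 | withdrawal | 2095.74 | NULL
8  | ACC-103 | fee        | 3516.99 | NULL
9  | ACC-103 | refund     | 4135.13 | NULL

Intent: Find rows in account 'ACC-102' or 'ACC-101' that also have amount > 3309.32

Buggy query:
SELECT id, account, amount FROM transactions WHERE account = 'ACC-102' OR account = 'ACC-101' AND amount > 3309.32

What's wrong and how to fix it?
Bug: AND binds tighter than OR, so this parses as account = 'ACC-102' OR (account = 'ACC-101' AND amount > 3309.32)

Fix: Group the OR with parentheses (or use IN), then AND the threshold

Corrected query:
SELECT id, account, amount FROM transactions WHERE (account = 'ACC-102' OR account = 'ACC-101') AND amount > 3309.32

Result:
id | account | amount 
---+---------+--------
1  | ACC-101 | 4365.31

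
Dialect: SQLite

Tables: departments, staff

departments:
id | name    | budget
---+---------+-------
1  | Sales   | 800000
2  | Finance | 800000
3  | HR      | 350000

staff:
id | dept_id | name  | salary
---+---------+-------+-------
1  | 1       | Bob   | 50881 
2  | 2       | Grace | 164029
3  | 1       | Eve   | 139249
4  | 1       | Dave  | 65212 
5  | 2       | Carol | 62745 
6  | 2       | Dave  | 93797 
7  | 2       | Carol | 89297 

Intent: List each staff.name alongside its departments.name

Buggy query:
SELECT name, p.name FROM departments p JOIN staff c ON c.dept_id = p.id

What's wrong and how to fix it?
Bug: 'name' exists in both joined tables, so the database can't tell which one is meant

Fix: Prefix ambiguous columns with the table alias

Corrected query:
SELECT c.name, p.name FROM departments p JOIN staff c ON c.dept_id = p.id

Result:
name  | name   
------+--------
Bob   | Sales  
Grace | Finance
Eve   | Sales  
Dave  | Sales  
Carol | Finance
Dave  | Finance
Carol | Finance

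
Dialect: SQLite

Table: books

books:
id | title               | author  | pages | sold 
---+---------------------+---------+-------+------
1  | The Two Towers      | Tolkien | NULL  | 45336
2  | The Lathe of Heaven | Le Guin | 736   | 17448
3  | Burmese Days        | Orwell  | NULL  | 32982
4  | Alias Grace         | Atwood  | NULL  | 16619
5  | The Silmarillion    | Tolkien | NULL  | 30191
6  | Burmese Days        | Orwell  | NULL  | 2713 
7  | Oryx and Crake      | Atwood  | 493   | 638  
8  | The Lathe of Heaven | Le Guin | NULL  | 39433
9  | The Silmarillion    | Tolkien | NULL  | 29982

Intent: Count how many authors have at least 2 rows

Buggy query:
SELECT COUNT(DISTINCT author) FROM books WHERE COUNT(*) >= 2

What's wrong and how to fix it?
Bug: WHERE filters individual rows, not groups, so a group-level COUNT is invalid there

Fix: Use a subquery that GROUPs and filters with HAVING, then count its rows

Corrected query:
SELECT COUNT(*) FROM (SELECT author FROM books GROUP BY author HAVING COUNT(*) >= 2)

Result:
COUNT(*)
--------
4       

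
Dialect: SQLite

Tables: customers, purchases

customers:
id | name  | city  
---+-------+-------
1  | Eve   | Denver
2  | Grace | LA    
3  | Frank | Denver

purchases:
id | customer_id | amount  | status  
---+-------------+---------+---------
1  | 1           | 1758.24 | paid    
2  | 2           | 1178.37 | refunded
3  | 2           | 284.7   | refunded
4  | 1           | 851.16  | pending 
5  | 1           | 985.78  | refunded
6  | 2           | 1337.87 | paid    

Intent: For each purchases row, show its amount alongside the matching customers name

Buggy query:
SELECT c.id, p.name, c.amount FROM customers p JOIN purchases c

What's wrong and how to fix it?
Bug: Missing join condition: each purchases row is matched to all customers rows instead of just its own

Fix: Specify the join condition linking the foreign key to the parent id

Corrected query:
SELECT c.id, p.name, c.amount FROM customers p JOIN purchases c ON c.customer_id = p.id

Result:
id | name  | amount 
---+-------+--------
1  | Eve   | 1758.24
2  | Grace | 1178.37
3  | Grace | 284.7  
4  | Eve   | 851.16 
5  | Eve   | 985.78 
6  | Grace | 1337.87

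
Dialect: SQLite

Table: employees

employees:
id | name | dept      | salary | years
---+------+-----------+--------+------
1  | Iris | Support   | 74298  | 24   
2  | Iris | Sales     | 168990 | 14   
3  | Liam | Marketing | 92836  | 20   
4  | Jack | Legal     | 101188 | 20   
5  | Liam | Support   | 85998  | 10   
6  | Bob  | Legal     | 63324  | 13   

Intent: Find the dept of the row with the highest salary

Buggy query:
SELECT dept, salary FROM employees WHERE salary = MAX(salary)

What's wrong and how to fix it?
Bug: MAX(salary) is an aggregate and cannot be used directly in WHERE

Fix: Use a subquery: WHERE salary = (SELECT MAX(salary) FROM employees)

Corrected query:
SELECT dept, salary FROM employees WHERE salary = (SELECT MAX(salary) FROM employees)

Result:
dept  | salary
------+-------
Sales | 168990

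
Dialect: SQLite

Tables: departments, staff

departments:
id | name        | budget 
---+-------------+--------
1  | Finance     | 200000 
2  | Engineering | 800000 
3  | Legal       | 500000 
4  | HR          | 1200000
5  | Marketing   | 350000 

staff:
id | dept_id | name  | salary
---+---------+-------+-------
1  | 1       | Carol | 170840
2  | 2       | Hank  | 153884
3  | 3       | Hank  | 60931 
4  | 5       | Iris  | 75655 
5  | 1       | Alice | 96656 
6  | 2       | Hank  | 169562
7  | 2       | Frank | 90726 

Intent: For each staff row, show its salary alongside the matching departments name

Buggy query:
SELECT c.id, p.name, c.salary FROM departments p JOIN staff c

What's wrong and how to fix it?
Bug: JOIN with no ON clause produces a cartesian product; every staff row pairs with every departments row

Fix: Add ON c.dept_id = p.id to the JOIN

Corrected query:
SELECT c.id, p.name, c.salary FROM departments p JOIN staff c ON c.dept_id = p.id

Result:
id | name        | salary
---+-------------+-------
1  | Finance     | 170840
2  | Engineering | 153884
3  | Legal       | 60931 
4  | Marketing   | 75655 
5  | Finance     | 96656 
6  | Engineering | 169562
7  | Engineering | 90726 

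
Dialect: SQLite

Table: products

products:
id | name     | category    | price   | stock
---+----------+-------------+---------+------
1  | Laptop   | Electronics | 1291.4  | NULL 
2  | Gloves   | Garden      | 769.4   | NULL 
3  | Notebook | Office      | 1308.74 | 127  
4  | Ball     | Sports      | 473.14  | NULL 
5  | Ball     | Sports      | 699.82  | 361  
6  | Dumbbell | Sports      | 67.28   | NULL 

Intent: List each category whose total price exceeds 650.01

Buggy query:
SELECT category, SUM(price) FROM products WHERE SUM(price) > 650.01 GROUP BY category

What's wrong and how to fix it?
Bug: SUM(price) is an aggregate, but WHERE filters rows before aggregation

Fix: Use HAVING (which filters groups after aggregation) instead of WHERE

Corrected query:
SELECT category, SUM(price) FROM products GROUP BY category HAVING SUM(price) > 650.01

Result:
category    | SUM(price)
------------+-----------
Electronics | 1291.4    
Garden      | 769.4     
Office      | 1308.74   
Sports      | 1240.24   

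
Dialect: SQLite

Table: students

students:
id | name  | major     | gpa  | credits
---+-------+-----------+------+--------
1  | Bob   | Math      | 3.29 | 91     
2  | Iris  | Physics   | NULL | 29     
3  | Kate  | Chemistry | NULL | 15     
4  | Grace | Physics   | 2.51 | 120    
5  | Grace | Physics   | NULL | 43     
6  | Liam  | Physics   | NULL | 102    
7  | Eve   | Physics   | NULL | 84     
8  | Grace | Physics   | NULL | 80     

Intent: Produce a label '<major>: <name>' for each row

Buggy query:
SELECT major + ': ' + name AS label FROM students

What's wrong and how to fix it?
Bug: SQLite uses || for string concatenation; + coerces text to numbers (yielding 0)

Fix: Use the || operator for string concatenation

Corrected query:
SELECT major || ': ' || name AS label FROM students

Result:
label          
---------------
Math: Bob      
Physics: Iris  
Chemistry: Kate
Physics: Grace 
Physics: Grace 
Physics: Liam  
Physics: Eve   
Physics: Grace 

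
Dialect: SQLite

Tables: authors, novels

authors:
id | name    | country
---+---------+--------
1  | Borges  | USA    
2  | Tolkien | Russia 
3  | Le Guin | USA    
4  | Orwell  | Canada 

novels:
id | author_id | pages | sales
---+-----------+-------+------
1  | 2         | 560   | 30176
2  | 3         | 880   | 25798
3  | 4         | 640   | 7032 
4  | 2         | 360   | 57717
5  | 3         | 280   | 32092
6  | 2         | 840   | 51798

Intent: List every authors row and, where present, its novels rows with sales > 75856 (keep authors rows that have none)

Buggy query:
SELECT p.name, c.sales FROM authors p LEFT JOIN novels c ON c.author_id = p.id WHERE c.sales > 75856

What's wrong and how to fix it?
Bug: Filtering c.sales in WHERE discards the NULL rows produced by LEFT JOIN, turning it into an inner join

Fix: Put 'c.sales > 75856' in the JOIN's ON clause instead of WHERE

Corrected query:
SELECT p.name, c.sales FROM authors p LEFT JOIN novels c ON c.author_id = p.id AND c.sales > 75856

Result:
name    | sales
--------+------
Borges  | NULL 
Tolkien | NULL 
Le Guin | NULL 
Orwell  | NULL 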